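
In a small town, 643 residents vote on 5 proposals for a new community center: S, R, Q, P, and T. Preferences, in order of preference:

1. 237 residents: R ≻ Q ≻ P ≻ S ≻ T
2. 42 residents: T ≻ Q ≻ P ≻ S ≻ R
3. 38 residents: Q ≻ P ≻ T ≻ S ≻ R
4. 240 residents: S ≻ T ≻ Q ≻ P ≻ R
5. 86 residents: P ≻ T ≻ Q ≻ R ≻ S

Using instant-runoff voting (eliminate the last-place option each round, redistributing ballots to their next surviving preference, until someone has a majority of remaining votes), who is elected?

Round 1: S 240, R 237, Q 38, P 86, T 42. Eliminate Q.
Round 2: S 240, R 237, P 124, T 42. Eliminate T.
Round 3: S 240, R 237, P 166. Eliminate P.
Round 4: S 320, R 323. R has a majority.

R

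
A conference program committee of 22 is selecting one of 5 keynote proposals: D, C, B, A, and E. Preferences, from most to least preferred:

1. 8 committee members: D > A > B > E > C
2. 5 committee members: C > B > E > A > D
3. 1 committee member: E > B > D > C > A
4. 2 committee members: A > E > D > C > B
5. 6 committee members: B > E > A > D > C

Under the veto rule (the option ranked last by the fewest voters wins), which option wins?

E

Last-place votes: D 5, C 14, B 2, A 1, E 0.
E is ranked last by the fewest voters, so E wins.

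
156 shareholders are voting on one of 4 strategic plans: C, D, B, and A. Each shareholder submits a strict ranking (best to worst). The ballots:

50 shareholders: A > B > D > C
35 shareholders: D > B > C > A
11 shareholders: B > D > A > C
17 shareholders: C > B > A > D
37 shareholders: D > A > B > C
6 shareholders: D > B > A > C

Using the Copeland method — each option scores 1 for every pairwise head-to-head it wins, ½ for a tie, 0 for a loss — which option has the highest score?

D

C: loses to D, B, and A → score 0.
D: beats C and A; ties B → score 2.5.
B: beats C; ties D; loses to A → score 1.5.
A: beats C and B; loses to D → score 2.
D has the best pairwise record.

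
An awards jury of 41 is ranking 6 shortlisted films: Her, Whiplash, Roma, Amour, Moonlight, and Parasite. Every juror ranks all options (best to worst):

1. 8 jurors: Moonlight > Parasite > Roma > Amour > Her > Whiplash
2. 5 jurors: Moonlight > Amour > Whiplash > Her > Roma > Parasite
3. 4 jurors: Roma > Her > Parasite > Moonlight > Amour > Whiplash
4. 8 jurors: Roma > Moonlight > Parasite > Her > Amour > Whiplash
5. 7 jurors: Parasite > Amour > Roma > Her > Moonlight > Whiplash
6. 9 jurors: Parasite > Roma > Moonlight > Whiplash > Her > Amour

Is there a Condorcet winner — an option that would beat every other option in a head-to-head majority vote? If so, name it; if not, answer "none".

none

Checking pairwise contests:
Roma beats Her 36–5.
Her beats Whiplash 27–14.
Parasite beats Roma 24–17.
Her beats Amour 21–20.
Roma beats Moonlight 28–13.
Moonlight beats Parasite 21–20.
Every option loses at least one head-to-head, so there is no Condorcet winner.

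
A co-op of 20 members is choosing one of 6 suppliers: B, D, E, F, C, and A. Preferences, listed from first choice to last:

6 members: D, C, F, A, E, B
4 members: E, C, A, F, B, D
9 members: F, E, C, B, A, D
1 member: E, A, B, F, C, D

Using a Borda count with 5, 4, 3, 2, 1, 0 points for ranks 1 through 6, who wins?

B: 6·0 + 4·1 + 9·2 + 1·3 = 25
D: 6·5 + 4·0 + 9·0 + 1·0 = 30
E: 6·1 + 4·5 + 9·4 + 1·5 = 67
F: 6·3 + 4·2 + 9·5 + 1·2 = 73
C: 6·4 + 4·4 + 9·3 + 1·1 = 68
A: 6·2 + 4·3 + 9·1 + 1·4 = 37
F has the highest Borda score (73).

F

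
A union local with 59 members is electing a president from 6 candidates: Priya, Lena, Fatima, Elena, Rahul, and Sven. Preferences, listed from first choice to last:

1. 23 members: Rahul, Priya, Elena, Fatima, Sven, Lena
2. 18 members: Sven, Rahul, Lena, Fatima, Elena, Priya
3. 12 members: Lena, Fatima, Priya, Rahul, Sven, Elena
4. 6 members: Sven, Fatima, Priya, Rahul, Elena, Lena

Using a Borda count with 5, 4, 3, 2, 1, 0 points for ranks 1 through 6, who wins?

Priya: 23·4 + 18·0 + 12·3 + 6·3 = 146
Lena: 23·0 + 18·3 + 12·5 + 6·0 = 114
Fatima: 23·2 + 18·2 + 12·4 + 6·4 = 154
Elena: 23·3 + 18·1 + 12·0 + 6·1 = 93
Rahul: 23·5 + 18·4 + 12·2 + 6·2 = 223
Sven: 23·1 + 18·5 + 12·1 + 6·5 = 155
Rahul has the highest Borda score (223).

Rahul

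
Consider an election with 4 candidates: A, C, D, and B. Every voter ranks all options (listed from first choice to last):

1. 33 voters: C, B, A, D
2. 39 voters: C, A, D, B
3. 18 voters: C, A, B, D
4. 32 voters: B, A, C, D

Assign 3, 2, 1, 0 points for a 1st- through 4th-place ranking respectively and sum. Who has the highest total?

C

A: 33·1 + 39·2 + 18·2 + 32·2 = 211
C: 33·3 + 39·3 + 18·3 + 32·1 = 302
D: 33·0 + 39·1 + 18·0 + 32·0 = 39
B: 33·2 + 39·0 + 18·1 + 32·3 = 180
C has the highest Borda score (302).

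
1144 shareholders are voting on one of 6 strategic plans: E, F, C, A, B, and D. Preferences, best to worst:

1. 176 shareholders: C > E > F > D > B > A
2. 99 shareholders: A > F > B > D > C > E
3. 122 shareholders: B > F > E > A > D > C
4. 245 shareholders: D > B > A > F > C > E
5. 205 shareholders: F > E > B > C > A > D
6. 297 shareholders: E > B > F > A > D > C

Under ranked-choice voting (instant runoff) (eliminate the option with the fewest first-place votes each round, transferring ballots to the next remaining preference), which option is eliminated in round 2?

B

Round 1: E 297, F 205, C 176, A 99, B 122, D 245. Eliminate A.
Round 2: E 297, F 304, C 176, B 122, D 245. Eliminate B.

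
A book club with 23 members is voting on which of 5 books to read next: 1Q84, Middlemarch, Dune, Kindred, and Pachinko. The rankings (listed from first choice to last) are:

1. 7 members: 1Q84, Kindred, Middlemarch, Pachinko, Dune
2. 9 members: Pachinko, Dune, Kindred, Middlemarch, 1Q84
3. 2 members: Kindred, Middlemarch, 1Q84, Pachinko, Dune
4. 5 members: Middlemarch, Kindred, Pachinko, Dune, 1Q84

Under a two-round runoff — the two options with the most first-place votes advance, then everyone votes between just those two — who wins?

Pachinko

Round 1 first-place votes: 1Q84 7, Middlemarch 5, Dune 0, Kindred 2, Pachinko 9.
Pachinko and 1Q84 advance.
Runoff: Pachinko is preferred to 1Q84 by 14 voters; 1Q84 by 9.
Pachinko wins the runoff.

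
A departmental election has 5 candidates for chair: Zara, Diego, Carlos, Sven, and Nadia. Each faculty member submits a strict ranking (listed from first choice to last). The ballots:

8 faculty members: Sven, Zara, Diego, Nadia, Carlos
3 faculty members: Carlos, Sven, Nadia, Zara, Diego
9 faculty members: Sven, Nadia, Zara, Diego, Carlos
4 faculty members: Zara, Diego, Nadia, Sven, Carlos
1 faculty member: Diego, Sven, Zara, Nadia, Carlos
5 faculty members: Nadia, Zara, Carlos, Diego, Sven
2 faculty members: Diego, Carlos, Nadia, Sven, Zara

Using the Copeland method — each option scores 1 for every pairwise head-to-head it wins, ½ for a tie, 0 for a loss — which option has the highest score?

Sven

Zara: beats Diego and Carlos; loses to Sven and Nadia → score 2.
Diego: beats Carlos; loses to Zara, Sven, and Nadia → score 1.
Carlos: loses to Zara, Diego, Sven, and Nadia → score 0.
Sven: beats Zara, Diego, Carlos, and Nadia → score 4.
Nadia: beats Zara, Diego, and Carlos; loses to Sven → score 3.
Sven has the best pairwise record.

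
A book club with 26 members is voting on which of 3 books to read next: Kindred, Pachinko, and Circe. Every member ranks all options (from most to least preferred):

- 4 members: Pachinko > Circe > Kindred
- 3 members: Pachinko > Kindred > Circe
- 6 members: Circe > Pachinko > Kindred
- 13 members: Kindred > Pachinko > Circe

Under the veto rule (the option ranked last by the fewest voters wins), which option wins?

Pachinko

Last-place votes: Kindred 10, Pachinko 0, Circe 16.
Pachinko is ranked last by the fewest voters, so Pachinko wins.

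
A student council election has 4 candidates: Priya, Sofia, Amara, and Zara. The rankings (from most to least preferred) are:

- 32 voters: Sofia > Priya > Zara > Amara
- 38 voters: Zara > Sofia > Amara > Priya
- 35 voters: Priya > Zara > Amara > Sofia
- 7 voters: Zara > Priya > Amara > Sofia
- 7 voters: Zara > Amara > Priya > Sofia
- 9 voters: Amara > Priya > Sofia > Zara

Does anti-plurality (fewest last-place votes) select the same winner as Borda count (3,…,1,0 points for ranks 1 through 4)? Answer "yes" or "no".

yes

Anti-plurality — last-place votes: Priya 38, Sofia 49, Amara 32, Zara 9. Winner: Zara.
Borda — scores: Priya 208, Sofia 181, Amara 121, Zara 258. Winner: Zara.
The two methods agree.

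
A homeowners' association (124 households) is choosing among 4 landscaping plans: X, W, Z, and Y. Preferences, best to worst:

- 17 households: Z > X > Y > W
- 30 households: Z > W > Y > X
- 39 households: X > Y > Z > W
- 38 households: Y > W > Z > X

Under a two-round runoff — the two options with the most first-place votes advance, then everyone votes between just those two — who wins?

Round 1 first-place votes: X 39, W 0, Z 47, Y 38.
Z and X advance.
Runoff: Z is preferred to X by 85 voters; X by 39.
Z wins the runoff.

Z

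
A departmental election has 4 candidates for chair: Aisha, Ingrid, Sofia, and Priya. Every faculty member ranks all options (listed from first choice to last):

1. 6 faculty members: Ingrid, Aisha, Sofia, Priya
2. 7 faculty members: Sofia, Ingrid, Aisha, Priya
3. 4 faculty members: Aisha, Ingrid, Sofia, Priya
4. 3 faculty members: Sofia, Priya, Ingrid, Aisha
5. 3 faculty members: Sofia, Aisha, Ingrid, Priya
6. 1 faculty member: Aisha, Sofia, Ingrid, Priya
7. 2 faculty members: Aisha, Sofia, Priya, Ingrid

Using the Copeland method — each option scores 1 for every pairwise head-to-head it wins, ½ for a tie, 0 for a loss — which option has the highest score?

Aisha: beats Priya; ties Sofia; loses to Ingrid → score 1.5.
Ingrid: beats Aisha and Priya; loses to Sofia → score 2.
Sofia: beats Ingrid and Priya; ties Aisha → score 2.5.
Priya: loses to Aisha, Ingrid, and Sofia → score 0.
Sofia has the best pairwise record.

Sofia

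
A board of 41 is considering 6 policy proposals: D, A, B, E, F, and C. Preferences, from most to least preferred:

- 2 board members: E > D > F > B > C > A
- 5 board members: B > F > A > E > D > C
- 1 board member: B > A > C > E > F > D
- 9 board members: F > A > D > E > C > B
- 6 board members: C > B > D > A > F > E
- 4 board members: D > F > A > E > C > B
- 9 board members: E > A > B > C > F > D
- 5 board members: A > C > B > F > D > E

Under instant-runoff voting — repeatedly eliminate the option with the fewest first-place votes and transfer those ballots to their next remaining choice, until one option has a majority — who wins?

C

Round 1: D 4, A 5, B 6, E 11, F 9, C 6. Eliminate D.
Round 2: A 5, B 6, E 11, F 13, C 6. Eliminate A.
Round 3: B 6, E 11, F 13, C 11. Eliminate B.
Round 4: E 11, F 18, C 12. Eliminate E.
Round 5: F 20, C 21. C has a majority.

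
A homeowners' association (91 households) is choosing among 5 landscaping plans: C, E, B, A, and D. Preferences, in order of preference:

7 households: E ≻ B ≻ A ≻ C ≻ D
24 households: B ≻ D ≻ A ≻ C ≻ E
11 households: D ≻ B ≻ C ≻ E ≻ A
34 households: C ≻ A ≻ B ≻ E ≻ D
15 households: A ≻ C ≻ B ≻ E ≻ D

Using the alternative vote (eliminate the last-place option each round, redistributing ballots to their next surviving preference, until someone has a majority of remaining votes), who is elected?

C

Round 1: C 34, E 7, B 24, A 15, D 11. Eliminate E.
Round 2: C 34, B 31, A 15, D 11. Eliminate D.
Round 3: C 34, B 42, A 15. Eliminate A.
Round 4: C 49, B 42. C has a majority.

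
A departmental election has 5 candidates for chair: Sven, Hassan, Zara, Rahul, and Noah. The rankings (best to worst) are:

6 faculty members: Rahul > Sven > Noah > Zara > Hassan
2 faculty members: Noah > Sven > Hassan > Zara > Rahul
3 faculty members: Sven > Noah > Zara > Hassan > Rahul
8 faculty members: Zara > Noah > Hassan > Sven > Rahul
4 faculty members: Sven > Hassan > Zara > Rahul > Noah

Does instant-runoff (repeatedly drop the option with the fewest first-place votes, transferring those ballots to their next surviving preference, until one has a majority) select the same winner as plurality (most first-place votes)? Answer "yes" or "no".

Instant-runoff — R1 Sven 7, Hassan 0, Zara 8, Rahul 6, Noah 2 (Hassan out); R2 Sven 7, Zara 8, Rahul 6, Noah 2 (Noah out); R3 Sven 9, Zara 8, Rahul 6 (Rahul out); R4 Sven 15, Zara 8 (Sven winner). Winner: Sven.
Plurality — first-place votes: Sven 7, Hassan 0, Zara 8, Rahul 6, Noah 2. Winner: Zara.
The two methods disagree.

no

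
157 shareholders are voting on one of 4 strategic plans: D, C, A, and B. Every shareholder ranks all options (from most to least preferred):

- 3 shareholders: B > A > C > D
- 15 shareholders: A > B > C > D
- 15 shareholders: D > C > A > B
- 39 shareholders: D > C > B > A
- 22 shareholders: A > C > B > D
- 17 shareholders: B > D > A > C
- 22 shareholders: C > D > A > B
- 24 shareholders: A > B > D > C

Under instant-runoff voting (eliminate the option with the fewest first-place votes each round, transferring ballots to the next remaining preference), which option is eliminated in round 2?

Round 1: D 54, C 22, A 61, B 20. Eliminate B.
Round 2: D 71, C 22, A 64. Eliminate C.

C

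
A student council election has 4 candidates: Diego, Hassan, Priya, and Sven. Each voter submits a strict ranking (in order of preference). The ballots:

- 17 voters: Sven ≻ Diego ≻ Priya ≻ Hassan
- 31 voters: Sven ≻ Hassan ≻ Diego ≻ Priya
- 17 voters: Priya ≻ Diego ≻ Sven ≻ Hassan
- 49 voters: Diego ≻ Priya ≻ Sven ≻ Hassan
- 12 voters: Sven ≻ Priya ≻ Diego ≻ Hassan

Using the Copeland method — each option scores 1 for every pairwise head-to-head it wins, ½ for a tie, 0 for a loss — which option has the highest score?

Diego

Diego: beats Hassan, Priya, and Sven → score 3.
Hassan: loses to Diego, Priya, and Sven → score 0.
Priya: beats Hassan and Sven; loses to Diego → score 2.
Sven: beats Hassan; loses to Diego and Priya → score 1.
Diego has the best pairwise record.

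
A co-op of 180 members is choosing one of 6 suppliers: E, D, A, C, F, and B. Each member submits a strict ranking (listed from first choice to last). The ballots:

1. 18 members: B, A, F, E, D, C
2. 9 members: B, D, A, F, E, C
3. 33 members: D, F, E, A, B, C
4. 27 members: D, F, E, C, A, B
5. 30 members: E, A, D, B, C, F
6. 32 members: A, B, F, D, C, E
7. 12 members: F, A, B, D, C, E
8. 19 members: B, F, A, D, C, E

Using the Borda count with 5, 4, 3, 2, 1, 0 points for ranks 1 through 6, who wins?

A

E: 18·2 + 9·1 + 33·3 + 27·3 + 30·5 + 32·0 + 12·0 + 19·0 = 375
D: 18·1 + 9·4 + 33·5 + 27·5 + 30·3 + 32·2 + 12·2 + 19·2 = 570
A: 18·4 + 9·3 + 33·2 + 27·1 + 30·4 + 32·5 + 12·4 + 19·3 = 577
C: 18·0 + 9·0 + 33·0 + 27·2 + 30·1 + 32·1 + 12·1 + 19·1 = 147
F: 18·3 + 9·2 + 33·4 + 27·4 + 30·0 + 32·3 + 12·5 + 19·4 = 544
B: 18·5 + 9·5 + 33·1 + 27·0 + 30·2 + 32·4 + 12·3 + 19·5 = 487
A has the highest Borda score (577).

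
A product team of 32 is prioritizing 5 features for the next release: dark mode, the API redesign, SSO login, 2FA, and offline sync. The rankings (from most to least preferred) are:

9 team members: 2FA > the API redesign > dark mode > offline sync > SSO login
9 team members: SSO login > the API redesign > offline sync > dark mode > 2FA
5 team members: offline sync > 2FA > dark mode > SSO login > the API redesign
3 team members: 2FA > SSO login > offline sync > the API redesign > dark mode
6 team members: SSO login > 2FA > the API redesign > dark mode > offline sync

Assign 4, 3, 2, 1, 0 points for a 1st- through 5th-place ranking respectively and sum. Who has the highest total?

2FA

dark mode: 9·2 + 9·1 + 5·2 + 3·0 + 6·1 = 43
the API redesign: 9·3 + 9·3 + 5·0 + 3·1 + 6·2 = 69
SSO login: 9·0 + 9·4 + 5·1 + 3·3 + 6·4 = 74
2FA: 9·4 + 9·0 + 5·3 + 3·4 + 6·3 = 81
offline sync: 9·1 + 9·2 + 5·4 + 3·2 + 6·0 = 53
2FA has the highest Borda score (81).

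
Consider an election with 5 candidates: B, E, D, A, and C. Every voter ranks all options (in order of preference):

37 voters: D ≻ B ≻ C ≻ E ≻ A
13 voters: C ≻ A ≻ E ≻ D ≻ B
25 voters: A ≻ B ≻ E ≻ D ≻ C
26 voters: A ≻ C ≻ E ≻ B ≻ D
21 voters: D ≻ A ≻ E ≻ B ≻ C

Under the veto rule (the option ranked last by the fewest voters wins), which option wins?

Last-place votes: B 13, E 0, D 26, A 37, C 46.
E is ranked last by the fewest voters, so E wins.

E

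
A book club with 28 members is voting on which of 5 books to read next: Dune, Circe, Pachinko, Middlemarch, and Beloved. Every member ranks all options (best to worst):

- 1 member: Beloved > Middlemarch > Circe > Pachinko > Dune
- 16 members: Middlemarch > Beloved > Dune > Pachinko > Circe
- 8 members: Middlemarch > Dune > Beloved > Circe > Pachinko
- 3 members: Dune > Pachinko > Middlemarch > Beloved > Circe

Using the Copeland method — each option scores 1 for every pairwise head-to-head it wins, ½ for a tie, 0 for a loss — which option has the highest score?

Middlemarch

Dune: beats Circe and Pachinko; loses to Middlemarch and Beloved → score 2.
Circe: loses to Dune, Pachinko, Middlemarch, and Beloved → score 0.
Pachinko: beats Circe; loses to Dune, Middlemarch, and Beloved → score 1.
Middlemarch: beats Dune, Circe, Pachinko, and Beloved → score 4.
Beloved: beats Dune, Circe, and Pachinko; loses to Middlemarch → score 3.
Middlemarch has the best pairwise record.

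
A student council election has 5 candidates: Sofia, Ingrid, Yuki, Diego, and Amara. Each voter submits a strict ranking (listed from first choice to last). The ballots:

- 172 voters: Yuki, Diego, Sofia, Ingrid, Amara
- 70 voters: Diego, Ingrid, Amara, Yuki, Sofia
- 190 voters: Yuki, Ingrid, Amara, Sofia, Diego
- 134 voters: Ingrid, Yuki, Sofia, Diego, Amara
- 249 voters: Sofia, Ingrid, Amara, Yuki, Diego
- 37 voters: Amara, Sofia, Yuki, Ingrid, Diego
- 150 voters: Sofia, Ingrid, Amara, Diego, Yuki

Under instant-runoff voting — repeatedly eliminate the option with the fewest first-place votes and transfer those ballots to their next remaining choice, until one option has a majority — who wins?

Yuki

Round 1: Sofia 399, Ingrid 134, Yuki 362, Diego 70, Amara 37. Eliminate Amara.
Round 2: Sofia 436, Ingrid 134, Yuki 362, Diego 70. Eliminate Diego.
Round 3: Sofia 436, Ingrid 204, Yuki 362. Eliminate Ingrid.
Round 4: Sofia 436, Yuki 566. Yuki has a majority.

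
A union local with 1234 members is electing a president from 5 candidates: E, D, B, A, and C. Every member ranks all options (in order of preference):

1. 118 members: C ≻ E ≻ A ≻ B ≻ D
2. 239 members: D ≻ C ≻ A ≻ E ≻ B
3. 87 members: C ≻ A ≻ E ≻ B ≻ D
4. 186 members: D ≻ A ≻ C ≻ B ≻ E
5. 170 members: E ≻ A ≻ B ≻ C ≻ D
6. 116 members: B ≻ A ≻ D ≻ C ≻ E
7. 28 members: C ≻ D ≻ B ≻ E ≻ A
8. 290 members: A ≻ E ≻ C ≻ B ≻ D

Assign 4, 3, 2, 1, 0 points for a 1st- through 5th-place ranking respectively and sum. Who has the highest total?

A

E: 118·3 + 239·1 + 87·2 + 186·0 + 170·4 + 116·0 + 28·1 + 290·3 = 2345
D: 118·0 + 239·4 + 87·0 + 186·4 + 170·0 + 116·2 + 28·3 + 290·0 = 2016
B: 118·1 + 239·0 + 87·1 + 186·1 + 170·2 + 116·4 + 28·2 + 290·1 = 1541
A: 118·2 + 239·2 + 87·3 + 186·3 + 170·3 + 116·3 + 28·0 + 290·4 = 3551
C: 118·4 + 239·3 + 87·4 + 186·2 + 170·1 + 116·1 + 28·4 + 290·2 = 2887
A has the highest Borda score (3551).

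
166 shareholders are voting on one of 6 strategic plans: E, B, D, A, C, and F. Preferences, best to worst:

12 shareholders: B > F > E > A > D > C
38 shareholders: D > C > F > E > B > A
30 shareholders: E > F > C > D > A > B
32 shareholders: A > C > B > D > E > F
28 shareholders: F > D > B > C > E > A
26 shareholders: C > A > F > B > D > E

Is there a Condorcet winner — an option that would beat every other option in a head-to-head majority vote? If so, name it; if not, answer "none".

C vs E: 124–42 for C.
C vs B: 126–40 for C.
C vs D: 88–78 for C.
C vs A: 122–44 for C.
C vs F: 96–70 for C.
C beats every other option head-to-head.

C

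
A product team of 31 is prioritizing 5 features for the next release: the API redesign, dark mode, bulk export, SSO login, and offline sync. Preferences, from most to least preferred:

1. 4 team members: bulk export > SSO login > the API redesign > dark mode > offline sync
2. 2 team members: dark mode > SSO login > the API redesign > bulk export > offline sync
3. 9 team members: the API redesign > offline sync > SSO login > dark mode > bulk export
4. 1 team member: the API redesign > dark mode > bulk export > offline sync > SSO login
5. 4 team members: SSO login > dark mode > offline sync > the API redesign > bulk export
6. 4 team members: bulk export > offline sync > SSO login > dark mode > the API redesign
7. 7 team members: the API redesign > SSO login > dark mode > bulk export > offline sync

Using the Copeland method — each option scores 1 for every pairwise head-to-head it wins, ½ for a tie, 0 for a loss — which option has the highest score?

the API redesign: beats dark mode, bulk export, SSO login, and offline sync → score 4.
dark mode: beats bulk export and offline sync; loses to the API redesign and SSO login → score 2.
bulk export: beats offline sync; loses to the API redesign, dark mode, and SSO login → score 1.
SSO login: beats dark mode, bulk export, and offline sync; loses to the API redesign → score 3.
offline sync: loses to the API redesign, dark mode, bulk export, and SSO login → score 0.
the API redesign has the best pairwise record.

the API redesign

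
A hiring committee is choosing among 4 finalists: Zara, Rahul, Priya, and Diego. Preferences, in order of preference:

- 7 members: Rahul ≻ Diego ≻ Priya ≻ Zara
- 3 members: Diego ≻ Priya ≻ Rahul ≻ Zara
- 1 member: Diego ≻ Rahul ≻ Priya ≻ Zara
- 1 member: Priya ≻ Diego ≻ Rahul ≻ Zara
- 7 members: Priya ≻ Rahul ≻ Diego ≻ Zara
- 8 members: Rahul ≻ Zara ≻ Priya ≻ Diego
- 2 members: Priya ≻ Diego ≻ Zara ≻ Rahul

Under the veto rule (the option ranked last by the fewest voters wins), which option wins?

Priya

Last-place votes: Zara 19, Rahul 2, Priya 0, Diego 8.
Priya is ranked last by the fewest voters, so Priya wins.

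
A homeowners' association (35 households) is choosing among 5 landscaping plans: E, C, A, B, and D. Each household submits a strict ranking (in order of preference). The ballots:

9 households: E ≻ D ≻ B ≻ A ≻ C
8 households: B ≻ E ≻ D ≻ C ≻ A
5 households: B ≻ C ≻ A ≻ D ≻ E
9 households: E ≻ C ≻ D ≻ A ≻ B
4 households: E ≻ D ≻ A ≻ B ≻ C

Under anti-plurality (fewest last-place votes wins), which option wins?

D

Last-place votes: E 5, C 13, A 8, B 9, D 0.
D is ranked last by the fewest voters, so D wins.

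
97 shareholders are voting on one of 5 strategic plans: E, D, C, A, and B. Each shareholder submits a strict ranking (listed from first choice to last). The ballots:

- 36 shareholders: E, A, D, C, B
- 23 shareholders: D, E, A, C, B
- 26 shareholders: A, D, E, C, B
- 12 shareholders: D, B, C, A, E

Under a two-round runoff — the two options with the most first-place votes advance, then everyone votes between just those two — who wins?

D

Round 1 first-place votes: E 36, D 35, C 0, A 26, B 0.
E and D advance.
Runoff: E is preferred to D by 36 voters; D by 61.
D wins the runoff.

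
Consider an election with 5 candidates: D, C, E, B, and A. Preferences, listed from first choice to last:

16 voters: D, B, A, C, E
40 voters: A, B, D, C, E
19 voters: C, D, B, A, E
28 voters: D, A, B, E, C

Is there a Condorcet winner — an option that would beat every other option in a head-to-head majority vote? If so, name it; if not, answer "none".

D vs C: 84–19 for D.
D vs E: 103–0 for D.
D vs B: 63–40 for D.
D vs A: 63–40 for D.
D beats every other option head-to-head.

D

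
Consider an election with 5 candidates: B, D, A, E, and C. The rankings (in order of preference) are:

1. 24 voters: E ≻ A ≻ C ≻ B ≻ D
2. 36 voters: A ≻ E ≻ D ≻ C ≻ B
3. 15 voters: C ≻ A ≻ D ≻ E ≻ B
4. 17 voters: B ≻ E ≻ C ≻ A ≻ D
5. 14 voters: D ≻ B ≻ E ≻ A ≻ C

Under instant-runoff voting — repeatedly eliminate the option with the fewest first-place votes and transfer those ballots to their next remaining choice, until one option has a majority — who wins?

A

Round 1: B 17, D 14, A 36, E 24, C 15. Eliminate D.
Round 2: B 31, A 36, E 24, C 15. Eliminate C.
Round 3: B 31, A 51, E 24. Eliminate E.
Round 4: B 31, A 75. A has a majority.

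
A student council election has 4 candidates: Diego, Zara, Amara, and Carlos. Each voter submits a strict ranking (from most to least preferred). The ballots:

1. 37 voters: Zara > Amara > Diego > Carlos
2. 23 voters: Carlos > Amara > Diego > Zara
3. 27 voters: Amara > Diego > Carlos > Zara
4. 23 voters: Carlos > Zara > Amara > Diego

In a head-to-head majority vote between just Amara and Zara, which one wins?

Voters preferring Amara to Zara: 50; preferring Zara to Amara: 60.
Zara wins the head-to-head.

Zara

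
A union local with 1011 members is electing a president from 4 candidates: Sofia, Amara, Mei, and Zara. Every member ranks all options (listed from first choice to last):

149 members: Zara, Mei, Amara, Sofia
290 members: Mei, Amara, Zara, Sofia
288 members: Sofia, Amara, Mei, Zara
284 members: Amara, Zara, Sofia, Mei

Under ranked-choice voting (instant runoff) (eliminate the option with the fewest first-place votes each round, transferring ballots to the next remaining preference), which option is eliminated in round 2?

Amara

Round 1: Sofia 288, Amara 284, Mei 290, Zara 149. Eliminate Zara.
Round 2: Sofia 288, Amara 284, Mei 439. Eliminate Amara.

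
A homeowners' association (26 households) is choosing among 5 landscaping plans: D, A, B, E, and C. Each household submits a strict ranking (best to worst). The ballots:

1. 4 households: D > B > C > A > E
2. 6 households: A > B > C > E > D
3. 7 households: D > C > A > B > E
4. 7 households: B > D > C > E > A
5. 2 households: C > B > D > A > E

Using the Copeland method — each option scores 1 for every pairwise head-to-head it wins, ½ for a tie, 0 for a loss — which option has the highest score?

B

D: beats A, E, and C; loses to B → score 3.
A: beats E; ties B; loses to D and C → score 1.5.
B: beats D, E, and C; ties A → score 3.5.
E: loses to D, A, B, and C → score 0.
C: beats A and E; loses to D and B → score 2.
B has the best pairwise record.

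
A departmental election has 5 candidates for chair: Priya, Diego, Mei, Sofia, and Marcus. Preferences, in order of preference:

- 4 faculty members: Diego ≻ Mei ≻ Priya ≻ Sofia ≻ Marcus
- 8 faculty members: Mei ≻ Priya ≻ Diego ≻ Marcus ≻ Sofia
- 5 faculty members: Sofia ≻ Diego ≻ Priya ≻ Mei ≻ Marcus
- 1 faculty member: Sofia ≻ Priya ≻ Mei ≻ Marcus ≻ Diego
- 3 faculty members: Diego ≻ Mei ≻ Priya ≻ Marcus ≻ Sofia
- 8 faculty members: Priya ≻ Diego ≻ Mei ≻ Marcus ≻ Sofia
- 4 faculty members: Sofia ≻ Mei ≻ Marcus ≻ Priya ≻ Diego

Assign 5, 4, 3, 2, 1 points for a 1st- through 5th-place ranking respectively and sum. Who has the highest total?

Priya: 4·3 + 8·4 + 5·3 + 1·4 + 3·3 + 8·5 + 4·2 = 120
Diego: 4·5 + 8·3 + 5·4 + 1·1 + 3·5 + 8·4 + 4·1 = 116
Mei: 4·4 + 8·5 + 5·2 + 1·3 + 3·4 + 8·3 + 4·4 = 121
Sofia: 4·2 + 8·1 + 5·5 + 1·5 + 3·1 + 8·1 + 4·5 = 77
Marcus: 4·1 + 8·2 + 5·1 + 1·2 + 3·2 + 8·2 + 4·3 = 61
Mei has the highest Borda score (121).

Mei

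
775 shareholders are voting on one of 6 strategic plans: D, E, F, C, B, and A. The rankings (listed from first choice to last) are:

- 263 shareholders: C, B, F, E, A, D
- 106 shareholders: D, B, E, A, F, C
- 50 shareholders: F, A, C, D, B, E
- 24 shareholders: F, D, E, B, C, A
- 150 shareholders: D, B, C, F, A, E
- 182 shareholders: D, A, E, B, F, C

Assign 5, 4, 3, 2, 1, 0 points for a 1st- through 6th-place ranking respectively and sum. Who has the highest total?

B

D: 263·0 + 106·5 + 50·2 + 24·4 + 150·5 + 182·5 = 2386
E: 263·2 + 106·3 + 50·0 + 24·3 + 150·0 + 182·3 = 1462
F: 263·3 + 106·1 + 50·5 + 24·5 + 150·2 + 182·1 = 1747
C: 263·5 + 106·0 + 50·3 + 24·1 + 150·3 + 182·0 = 1939
B: 263·4 + 106·4 + 50·1 + 24·2 + 150·4 + 182·2 = 2538
A: 263·1 + 106·2 + 50·4 + 24·0 + 150·1 + 182·4 = 1553
B has the highest Borda score (2538).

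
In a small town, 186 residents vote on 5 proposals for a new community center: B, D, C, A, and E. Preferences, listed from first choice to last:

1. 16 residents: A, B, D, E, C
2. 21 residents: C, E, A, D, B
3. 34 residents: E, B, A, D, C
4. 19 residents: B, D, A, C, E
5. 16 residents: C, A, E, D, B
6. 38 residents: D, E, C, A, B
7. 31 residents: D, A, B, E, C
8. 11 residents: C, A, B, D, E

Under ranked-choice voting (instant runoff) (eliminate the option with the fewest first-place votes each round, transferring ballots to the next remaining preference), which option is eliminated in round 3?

C

Round 1: B 19, D 69, C 48, A 16, E 34. Eliminate A.
Round 2: B 35, D 69, C 48, E 34. Eliminate E.
Round 3: B 69, D 69, C 48. Eliminate C.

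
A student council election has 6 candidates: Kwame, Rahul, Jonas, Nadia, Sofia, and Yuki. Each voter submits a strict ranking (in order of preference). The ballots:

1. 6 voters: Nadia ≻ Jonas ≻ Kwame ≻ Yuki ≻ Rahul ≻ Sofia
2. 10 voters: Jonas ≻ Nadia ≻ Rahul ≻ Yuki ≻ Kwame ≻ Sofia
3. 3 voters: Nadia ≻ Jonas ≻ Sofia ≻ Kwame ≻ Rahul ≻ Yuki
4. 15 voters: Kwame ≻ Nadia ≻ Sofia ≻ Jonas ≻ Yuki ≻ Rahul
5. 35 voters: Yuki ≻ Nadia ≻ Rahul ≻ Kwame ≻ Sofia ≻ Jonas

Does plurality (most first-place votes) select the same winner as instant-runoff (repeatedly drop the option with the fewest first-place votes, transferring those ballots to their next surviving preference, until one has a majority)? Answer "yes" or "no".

Plurality — first-place votes: Kwame 15, Rahul 0, Jonas 10, Nadia 9, Sofia 0, Yuki 35. Winner: Yuki.
Instant-runoff — R1 Kwame 15, Rahul 0, Jonas 10, Nadia 9, Sofia 0, Yuki 35 (Yuki winner). Winner: Yuki.
The two methods agree.

yes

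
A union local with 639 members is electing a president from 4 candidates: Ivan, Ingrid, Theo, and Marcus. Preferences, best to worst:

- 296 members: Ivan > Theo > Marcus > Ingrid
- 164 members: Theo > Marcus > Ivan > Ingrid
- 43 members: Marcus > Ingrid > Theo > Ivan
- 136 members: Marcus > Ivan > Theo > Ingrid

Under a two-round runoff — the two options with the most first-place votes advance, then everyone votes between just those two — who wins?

Marcus

Round 1 first-place votes: Ivan 296, Ingrid 0, Theo 164, Marcus 179.
Ivan and Marcus advance.
Runoff: Ivan is preferred to Marcus by 296 voters; Marcus by 343.
Marcus wins the runoff.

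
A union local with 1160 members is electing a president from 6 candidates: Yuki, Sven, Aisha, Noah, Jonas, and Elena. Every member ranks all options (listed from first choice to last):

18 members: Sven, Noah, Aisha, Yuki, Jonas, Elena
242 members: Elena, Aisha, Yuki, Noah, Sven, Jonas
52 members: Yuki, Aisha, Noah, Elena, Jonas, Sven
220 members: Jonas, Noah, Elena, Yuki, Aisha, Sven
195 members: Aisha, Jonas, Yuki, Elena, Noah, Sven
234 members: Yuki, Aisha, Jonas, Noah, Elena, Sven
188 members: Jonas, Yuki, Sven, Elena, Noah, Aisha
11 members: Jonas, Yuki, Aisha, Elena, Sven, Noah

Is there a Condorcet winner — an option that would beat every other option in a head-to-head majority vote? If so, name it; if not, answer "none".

Checking pairwise contests:
Jonas beats Yuki 614–546.
Yuki beats Sven 1142–18.
Yuki beats Aisha 705–455.
Yuki beats Noah 922–238.
Aisha beats Jonas 741–419.
Yuki beats Elena 698–462.
Every option loses at least one head-to-head, so there is no Condorcet winner.

none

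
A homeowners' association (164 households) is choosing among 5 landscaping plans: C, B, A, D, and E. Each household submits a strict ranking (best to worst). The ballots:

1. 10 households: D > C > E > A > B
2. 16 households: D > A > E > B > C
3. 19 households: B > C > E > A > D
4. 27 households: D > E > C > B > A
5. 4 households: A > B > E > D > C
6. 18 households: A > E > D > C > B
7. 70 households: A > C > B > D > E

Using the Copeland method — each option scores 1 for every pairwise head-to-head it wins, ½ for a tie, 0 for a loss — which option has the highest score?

C: beats B, D, and E; loses to A → score 3.
B: beats D and E; loses to C and A → score 2.
A: beats C, B, D, and E → score 4.
D: beats E; loses to C, B, and A → score 1.
E: loses to C, B, A, and D → score 0.
A has the best pairwise record.

A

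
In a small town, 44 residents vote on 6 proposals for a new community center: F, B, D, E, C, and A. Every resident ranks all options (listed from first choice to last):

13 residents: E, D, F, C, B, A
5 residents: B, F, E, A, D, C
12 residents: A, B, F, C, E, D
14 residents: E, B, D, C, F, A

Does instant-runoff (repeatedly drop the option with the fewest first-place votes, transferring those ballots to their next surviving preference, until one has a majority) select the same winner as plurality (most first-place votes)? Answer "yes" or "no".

yes

Instant-runoff — R1 F 0, B 5, D 0, E 27, C 0, A 12 (E winner). Winner: E.
Plurality — first-place votes: F 0, B 5, D 0, E 27, C 0, A 12. Winner: E.
The two methods agree.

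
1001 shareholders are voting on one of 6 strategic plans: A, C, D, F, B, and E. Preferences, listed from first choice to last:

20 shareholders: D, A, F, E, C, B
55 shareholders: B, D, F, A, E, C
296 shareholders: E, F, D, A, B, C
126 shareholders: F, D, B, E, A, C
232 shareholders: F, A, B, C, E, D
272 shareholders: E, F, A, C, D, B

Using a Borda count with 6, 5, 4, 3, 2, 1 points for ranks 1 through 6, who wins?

F

A: 20·5 + 55·3 + 296·3 + 126·2 + 232·5 + 272·4 = 3653
C: 20·2 + 55·1 + 296·1 + 126·1 + 232·3 + 272·3 = 2029
D: 20·6 + 55·5 + 296·4 + 126·5 + 232·1 + 272·2 = 2985
F: 20·4 + 55·4 + 296·5 + 126·6 + 232·6 + 272·5 = 5288
B: 20·1 + 55·6 + 296·2 + 126·4 + 232·4 + 272·1 = 2646
E: 20·3 + 55·2 + 296·6 + 126·3 + 232·2 + 272·6 = 4420
F has the highest Borda score (5288).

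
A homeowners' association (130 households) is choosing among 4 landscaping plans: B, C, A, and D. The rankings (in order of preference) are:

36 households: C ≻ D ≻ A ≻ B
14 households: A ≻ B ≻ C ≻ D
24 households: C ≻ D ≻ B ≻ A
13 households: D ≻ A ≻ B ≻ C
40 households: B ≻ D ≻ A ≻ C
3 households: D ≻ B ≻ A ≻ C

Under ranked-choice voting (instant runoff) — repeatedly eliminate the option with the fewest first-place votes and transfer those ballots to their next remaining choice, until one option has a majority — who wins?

B

Round 1: B 40, C 60, A 14, D 16. Eliminate A.
Round 2: B 54, C 60, D 16. Eliminate D.
Round 3: B 70, C 60. B has a majority.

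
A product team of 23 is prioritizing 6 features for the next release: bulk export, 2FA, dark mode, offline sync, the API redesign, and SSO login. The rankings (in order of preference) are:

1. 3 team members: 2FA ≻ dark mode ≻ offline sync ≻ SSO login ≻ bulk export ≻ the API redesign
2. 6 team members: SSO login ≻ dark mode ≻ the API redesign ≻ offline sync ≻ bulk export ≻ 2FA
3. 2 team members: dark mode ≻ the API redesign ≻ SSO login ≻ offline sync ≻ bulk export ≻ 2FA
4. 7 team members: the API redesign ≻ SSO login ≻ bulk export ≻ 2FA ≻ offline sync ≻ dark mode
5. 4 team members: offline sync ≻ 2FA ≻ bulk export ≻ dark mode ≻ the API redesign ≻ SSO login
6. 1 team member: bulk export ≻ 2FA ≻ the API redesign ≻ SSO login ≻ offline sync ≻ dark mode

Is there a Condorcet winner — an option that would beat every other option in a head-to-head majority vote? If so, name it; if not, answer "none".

none

Checking pairwise contests:
offline sync beats bulk export 15–8.
bulk export beats 2FA 16–7.
bulk export beats dark mode 12–11.
the API redesign beats offline sync 16–7.
dark mode beats the API redesign 15–8.
the API redesign beats SSO login 14–9.
Every option loses at least one head-to-head, so there is no Condorcet winner.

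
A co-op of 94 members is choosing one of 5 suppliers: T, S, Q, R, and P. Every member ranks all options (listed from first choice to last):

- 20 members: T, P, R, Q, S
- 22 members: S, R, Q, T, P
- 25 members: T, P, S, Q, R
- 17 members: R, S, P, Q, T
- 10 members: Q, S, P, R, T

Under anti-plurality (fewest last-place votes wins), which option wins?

Q

Last-place votes: T 27, S 20, Q 0, R 25, P 22.
Q is ranked last by the fewest voters, so Q wins.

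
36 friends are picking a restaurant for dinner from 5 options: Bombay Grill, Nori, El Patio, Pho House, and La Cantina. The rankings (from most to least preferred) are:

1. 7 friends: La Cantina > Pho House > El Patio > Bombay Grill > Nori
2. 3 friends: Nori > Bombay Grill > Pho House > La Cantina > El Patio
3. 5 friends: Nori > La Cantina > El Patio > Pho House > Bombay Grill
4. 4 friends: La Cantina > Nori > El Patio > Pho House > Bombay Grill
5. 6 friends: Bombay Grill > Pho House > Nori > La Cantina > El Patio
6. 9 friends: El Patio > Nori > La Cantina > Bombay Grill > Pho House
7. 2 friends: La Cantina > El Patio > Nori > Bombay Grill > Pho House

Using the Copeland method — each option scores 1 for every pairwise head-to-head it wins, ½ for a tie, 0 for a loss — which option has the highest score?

Bombay Grill: beats Pho House; loses to Nori, El Patio, and La Cantina → score 1.
Nori: beats Bombay Grill, Pho House, and La Cantina; ties El Patio → score 3.5.
El Patio: beats Bombay Grill and Pho House; ties Nori; loses to La Cantina → score 2.5.
Pho House: loses to Bombay Grill, Nori, El Patio, and La Cantina → score 0.
La Cantina: beats Bombay Grill, El Patio, and Pho House; loses to Nori → score 3.
Nori has the best pairwise record.

Nori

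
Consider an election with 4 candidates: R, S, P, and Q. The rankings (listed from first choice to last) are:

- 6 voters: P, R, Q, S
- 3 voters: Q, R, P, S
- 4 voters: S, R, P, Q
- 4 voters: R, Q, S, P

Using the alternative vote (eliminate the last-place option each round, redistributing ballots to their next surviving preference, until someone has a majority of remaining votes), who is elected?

R

Round 1: R 4, S 4, P 6, Q 3. Eliminate Q.
Round 2: R 7, S 4, P 6. Eliminate S.
Round 3: R 11, P 6. R has a majority.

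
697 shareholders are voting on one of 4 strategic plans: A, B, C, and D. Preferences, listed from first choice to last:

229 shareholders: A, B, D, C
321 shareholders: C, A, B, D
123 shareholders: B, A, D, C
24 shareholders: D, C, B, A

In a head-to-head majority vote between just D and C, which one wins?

D

Voters preferring D to C: 376; preferring C to D: 321.
D wins the head-to-head.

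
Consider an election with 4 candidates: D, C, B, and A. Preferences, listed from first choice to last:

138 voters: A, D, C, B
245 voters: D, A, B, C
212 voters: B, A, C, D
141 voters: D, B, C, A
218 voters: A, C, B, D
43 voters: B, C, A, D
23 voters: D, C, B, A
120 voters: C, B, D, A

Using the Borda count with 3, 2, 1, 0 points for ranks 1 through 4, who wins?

A

D: 138·2 + 245·3 + 212·0 + 141·3 + 218·0 + 43·0 + 23·3 + 120·1 = 1623
C: 138·1 + 245·0 + 212·1 + 141·1 + 218·2 + 43·2 + 23·2 + 120·3 = 1419
B: 138·0 + 245·1 + 212·3 + 141·2 + 218·1 + 43·3 + 23·1 + 120·2 = 1773
A: 138·3 + 245·2 + 212·2 + 141·0 + 218·3 + 43·1 + 23·0 + 120·0 = 2025
A has the highest Borda score (2025).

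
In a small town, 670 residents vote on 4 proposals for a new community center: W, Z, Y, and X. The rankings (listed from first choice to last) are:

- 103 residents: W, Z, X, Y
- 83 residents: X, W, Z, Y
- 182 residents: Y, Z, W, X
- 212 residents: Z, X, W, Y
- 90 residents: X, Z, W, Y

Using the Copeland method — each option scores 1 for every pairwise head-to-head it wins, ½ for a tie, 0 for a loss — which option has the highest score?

W: beats Y; loses to Z and X → score 1.
Z: beats W, Y, and X → score 3.
Y: loses to W, Z, and X → score 0.
X: beats W and Y; loses to Z → score 2.
Z has the best pairwise record.

Z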